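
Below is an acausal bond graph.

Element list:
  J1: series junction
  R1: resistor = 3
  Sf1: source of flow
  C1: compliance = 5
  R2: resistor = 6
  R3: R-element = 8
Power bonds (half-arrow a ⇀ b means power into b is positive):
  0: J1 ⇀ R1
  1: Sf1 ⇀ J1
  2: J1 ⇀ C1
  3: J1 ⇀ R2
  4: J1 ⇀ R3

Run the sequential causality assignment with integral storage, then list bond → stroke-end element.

#0 stroke→J1
#1 stroke→Sf1
#2 stroke→J1
#3 stroke→J1
#4 stroke→J1

bond 1 stroke at Sf1  (Sf1 fixes flow; stroke at Sf1)
bond 0 stroke at J1  (J1: bond 1 brought flow, rest push out)
bond 2 stroke at J1  (J1 flow already set via bond 1)
bond 3 stroke at J1  (common-f at J1 fixed by 1)
bond 4 stroke at J1  (1-jn J1 has f-setter on 1)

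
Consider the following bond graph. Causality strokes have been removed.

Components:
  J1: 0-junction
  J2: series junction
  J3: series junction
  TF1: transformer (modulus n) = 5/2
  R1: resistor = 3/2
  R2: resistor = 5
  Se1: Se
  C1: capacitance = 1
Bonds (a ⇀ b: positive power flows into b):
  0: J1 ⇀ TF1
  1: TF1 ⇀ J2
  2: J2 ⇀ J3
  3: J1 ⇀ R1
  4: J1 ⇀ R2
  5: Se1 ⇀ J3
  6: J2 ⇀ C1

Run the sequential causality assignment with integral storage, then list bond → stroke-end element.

b5 stroke at J3  (Se1 fixes effort; stroke away)
b2 stroke at J2  (closing 1-jn rule on J3)
b6 stroke at J2  (prefer integral on C1)
b1 stroke at TF1  (only one flow-in slot at J2)
b0 stroke at J1  (TF TF1: opposite of bond 1)
b3 stroke at R1  (0-jn J1 has e-setter on 0)
b4 stroke at R2  (0-jn J1 has e-setter on 0)

#0 stroke at J1
#1 stroke at TF1
#2 stroke at J2
#3 stroke at R1
#4 stroke at R2
#5 stroke at J3
#6 stroke at J2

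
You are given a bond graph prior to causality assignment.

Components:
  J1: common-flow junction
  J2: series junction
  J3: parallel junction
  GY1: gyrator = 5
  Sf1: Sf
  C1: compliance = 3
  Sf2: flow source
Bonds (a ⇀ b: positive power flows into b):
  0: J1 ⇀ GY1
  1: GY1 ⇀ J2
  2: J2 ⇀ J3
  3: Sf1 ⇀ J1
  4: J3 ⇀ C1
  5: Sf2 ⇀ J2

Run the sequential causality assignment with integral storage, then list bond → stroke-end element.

β0 |J1
β1 |J2
β2 |J2
β3 |Sf1
β4 |J3
β5 |Sf2

b3 →Sf1  (Sf1: flow source, stroke at near end)
b5 →Sf2  (source Sf2 imposes f)
b0 →J1  (J1 flow already set via bond 3)
b1 →J2  (common-f at J2 fixed by 5)
b2 →J2  (J2 flow already set via bond 5)
b4 →J3  (J3: last free bond brings effort in)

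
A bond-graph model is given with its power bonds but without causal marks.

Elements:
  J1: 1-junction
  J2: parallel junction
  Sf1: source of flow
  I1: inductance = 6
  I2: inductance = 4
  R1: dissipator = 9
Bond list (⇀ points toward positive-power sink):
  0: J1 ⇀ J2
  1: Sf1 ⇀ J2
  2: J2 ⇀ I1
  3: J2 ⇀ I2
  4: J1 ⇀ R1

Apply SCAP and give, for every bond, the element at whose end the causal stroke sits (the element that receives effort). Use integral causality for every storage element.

#0 stroke at J2
#1 stroke at Sf1
#2 stroke at I1
#3 stroke at I2
#4 stroke at J1

#1 stroke→Sf1  (source Sf1 imposes f)
#2 stroke→I1  (I1: I, integral causality)
#3 stroke→I2  (I2: I, integral causality)
#0 stroke→J2  (J2: last free bond brings effort in)
#4 stroke→J1  (J1: bond 0 brought flow, rest push out)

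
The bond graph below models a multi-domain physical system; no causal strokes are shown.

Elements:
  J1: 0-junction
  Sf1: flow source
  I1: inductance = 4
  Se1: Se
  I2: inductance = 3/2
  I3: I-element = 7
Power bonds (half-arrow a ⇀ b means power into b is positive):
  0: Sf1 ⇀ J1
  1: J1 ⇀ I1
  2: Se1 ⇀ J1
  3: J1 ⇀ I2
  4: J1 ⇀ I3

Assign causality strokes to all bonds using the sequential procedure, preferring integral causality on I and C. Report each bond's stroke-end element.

β0 stroke at Sf1
β1 stroke at I1
β2 stroke at J1
β3 stroke at I2
β4 stroke at I3

β0 stroke at Sf1  (source Sf1 imposes f)
β2 stroke at J1  (source Se1 imposes e)
β1 stroke at I1  (0-jn J1 has e-setter on 2)
β3 stroke at I2  (J1: bond 2 brought effort, rest push out)
β4 stroke at I3  (J1: bond 2 brought effort, rest push out)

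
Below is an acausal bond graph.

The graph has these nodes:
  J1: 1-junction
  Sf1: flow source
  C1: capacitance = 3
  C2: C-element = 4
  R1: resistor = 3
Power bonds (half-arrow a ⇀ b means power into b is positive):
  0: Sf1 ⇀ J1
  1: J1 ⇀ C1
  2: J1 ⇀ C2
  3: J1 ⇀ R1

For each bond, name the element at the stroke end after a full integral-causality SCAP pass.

b0 stroke at Sf1  (Sf1 (Sf) sets flow on bond)
b1 stroke at J1  (J1: bond 0 brought flow, rest push out)
b2 stroke at J1  (J1 flow already set via bond 0)
b3 stroke at J1  (1-jn J1 has f-setter on 0)

bond 0 stroke at Sf1
bond 1 stroke at J1
bond 2 stroke at J1
bond 3 stroke at J1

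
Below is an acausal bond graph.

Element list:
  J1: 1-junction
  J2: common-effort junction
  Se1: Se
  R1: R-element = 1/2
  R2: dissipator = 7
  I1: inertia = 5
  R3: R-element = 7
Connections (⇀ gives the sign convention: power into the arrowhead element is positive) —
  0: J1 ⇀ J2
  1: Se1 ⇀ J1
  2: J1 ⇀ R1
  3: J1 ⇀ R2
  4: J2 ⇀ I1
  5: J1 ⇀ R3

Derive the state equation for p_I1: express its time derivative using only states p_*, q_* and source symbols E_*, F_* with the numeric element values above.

b1 stroke→J1  (Se1 (Se) sets effort on bond)
b4 stroke→I1  (prefer integral on I1)
b0 stroke→J2  (J2 needs exactly one e-in)
b2 stroke→J1  (J1: bond 0 brought flow, rest push out)
b3 stroke→J1  (common-f at J1 fixed by 0)
b5 stroke→J1  (common-f at J1 fixed by 0)

dp_I1/dt = E_Se1 - 29*p_I1/10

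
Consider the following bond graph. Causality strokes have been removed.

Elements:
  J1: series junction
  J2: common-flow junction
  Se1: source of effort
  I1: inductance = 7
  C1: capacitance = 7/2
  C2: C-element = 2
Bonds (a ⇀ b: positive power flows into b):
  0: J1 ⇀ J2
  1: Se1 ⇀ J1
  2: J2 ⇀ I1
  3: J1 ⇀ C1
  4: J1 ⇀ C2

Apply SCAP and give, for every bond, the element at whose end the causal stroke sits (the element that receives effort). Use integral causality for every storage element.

#0 stroke at J2
#1 stroke at J1
#2 stroke at I1
#3 stroke at J1
#4 stroke at J1

bond 1 |J1  (Se1 fixes effort; stroke away)
bond 2 |I1  (I1 outputs flow p/I1)
bond 0 |J2  (J2 flow already set via bond 2)
bond 3 |J1  (common-f at J1 fixed by 0)
bond 4 |J1  (J1: bond 0 brought flow, rest push out)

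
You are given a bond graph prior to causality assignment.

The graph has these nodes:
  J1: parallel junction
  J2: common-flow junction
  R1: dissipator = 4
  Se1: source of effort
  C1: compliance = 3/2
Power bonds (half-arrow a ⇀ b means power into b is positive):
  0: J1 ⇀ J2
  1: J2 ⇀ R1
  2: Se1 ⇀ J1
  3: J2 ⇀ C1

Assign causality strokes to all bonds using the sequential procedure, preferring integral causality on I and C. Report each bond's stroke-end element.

β0 →J2
β1 →R1
β2 →J1
β3 →J2

b2 |J1  (Se1 fixes effort; stroke away)
b0 |J2  (common-e at J1 fixed by 2)
b3 |J2  (prefer integral on C1)
b1 |R1  (J2 needs exactly one f-in)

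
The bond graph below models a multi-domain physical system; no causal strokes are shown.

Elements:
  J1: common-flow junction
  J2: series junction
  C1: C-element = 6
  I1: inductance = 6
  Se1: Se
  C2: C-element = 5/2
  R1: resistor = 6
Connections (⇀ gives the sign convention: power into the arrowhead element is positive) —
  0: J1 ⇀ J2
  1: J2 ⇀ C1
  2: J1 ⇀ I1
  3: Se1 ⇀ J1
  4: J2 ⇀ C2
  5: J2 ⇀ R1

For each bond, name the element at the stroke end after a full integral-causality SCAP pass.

b3 stroke→J1  (Se1 (Se) sets effort on bond)
b1 stroke→J2  (C1 outputs effort q/C1)
b2 stroke→I1  (I1 outputs flow p/I1)
b0 stroke→J1  (1-jn J1 has f-setter on 2)
b4 stroke→J2  (common-f at J2 fixed by 0)
b5 stroke→J2  (J2 flow already set via bond 0)

bond 0 |J1
bond 1 |J2
bond 2 |I1
bond 3 |J1
bond 4 |J2
bond 5 |J2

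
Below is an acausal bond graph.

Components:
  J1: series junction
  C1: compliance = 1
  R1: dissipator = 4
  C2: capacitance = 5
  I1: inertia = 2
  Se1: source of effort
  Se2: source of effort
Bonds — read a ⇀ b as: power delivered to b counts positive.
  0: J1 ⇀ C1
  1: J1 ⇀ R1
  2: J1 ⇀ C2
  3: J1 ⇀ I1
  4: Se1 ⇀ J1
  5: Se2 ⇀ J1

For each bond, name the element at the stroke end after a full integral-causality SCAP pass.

bond 4 stroke→J1  (source Se1 imposes e)
bond 5 stroke→J1  (Se2: effort source, stroke at far end)
bond 0 stroke→J1  (C1: C, integral causality)
bond 2 stroke→J1  (C2 outputs effort q/C2)
bond 3 stroke→I1  (I1: I, integral causality)
bond 1 stroke→J1  (J1: bond 3 brought flow, rest push out)

bond 0 stroke→J1
bond 1 stroke→J1
bond 2 stroke→J1
bond 3 stroke→I1
bond 4 stroke→J1
bond 5 stroke→J1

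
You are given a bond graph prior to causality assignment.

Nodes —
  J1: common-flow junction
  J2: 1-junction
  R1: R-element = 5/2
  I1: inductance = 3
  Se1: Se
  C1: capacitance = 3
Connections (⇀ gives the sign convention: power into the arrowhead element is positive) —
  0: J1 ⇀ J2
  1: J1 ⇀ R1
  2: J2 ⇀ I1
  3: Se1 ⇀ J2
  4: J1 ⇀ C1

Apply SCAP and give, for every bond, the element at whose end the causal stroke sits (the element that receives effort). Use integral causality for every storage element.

b3 →J2  (Se1 fixes effort; stroke away)
b2 →I1  (I1 integral (f out))
b0 →J2  (J2 flow already set via bond 2)
b1 →J1  (J1 flow already set via bond 0)
b4 →J1  (J1: bond 0 brought flow, rest push out)

β0 →J2
β1 →J1
β2 →I1
β3 →J2
β4 →J1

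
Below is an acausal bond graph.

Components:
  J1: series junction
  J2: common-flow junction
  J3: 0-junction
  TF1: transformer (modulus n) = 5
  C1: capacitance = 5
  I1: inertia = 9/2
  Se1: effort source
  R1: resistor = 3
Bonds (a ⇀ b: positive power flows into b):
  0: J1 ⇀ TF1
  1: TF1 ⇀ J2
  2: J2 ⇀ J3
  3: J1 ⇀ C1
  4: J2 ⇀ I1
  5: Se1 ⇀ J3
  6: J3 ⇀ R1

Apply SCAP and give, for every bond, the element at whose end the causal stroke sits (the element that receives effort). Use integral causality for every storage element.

#5 |J3  (Se1 (Se) sets effort on bond)
#2 |J2  (0-jn J3 has e-setter on 5)
#6 |R1  (J3: bond 5 brought effort, rest push out)
#3 |J1  (C1 integral (e out))
#0 |TF1  (J1: last free bond brings flow in)
#1 |J2  (TF1 one-in-one-out from 0)
#4 |I1  (J2 needs exactly one f-in)

bond 0 stroke→TF1
bond 1 stroke→J2
bond 2 stroke→J2
bond 3 stroke→J1
bond 4 stroke→I1
bond 5 stroke→J3
bond 6 stroke→R1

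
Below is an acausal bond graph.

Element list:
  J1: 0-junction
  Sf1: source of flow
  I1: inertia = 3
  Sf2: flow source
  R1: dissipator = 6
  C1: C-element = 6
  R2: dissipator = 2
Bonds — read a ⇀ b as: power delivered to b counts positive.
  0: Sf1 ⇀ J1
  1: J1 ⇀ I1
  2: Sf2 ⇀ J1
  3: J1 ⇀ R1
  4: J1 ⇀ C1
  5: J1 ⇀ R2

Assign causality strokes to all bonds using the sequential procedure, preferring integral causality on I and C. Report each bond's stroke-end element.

#0 |Sf1
#1 |I1
#2 |Sf2
#3 |R1
#4 |J1
#5 |R2

b0 |Sf1  (Sf1 fixes flow; stroke at Sf1)
b2 |Sf2  (source Sf2 imposes f)
b1 |I1  (I1 integral (f out))
b4 |J1  (prefer integral on C1)
b3 |R1  (common-e at J1 fixed by 4)
b5 |R2  (J1 effort already set via bond 4)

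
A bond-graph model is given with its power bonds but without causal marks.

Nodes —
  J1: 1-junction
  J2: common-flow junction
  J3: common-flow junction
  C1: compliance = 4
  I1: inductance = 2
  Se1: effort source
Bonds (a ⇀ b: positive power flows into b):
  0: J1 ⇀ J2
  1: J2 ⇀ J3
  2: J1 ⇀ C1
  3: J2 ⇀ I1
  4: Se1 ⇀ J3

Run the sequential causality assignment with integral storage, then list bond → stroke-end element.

b4 →J3  (Se1: effort source, stroke at far end)
b1 →J2  (J3: last free bond brings flow in)
b2 →J1  (C1: C, integral causality)
b0 →J2  (closing 1-jn rule on J1)
b3 →I1  (closing 1-jn rule on J2)

b0 |J2
b1 |J2
b2 |J1
b3 |I1
b4 |J3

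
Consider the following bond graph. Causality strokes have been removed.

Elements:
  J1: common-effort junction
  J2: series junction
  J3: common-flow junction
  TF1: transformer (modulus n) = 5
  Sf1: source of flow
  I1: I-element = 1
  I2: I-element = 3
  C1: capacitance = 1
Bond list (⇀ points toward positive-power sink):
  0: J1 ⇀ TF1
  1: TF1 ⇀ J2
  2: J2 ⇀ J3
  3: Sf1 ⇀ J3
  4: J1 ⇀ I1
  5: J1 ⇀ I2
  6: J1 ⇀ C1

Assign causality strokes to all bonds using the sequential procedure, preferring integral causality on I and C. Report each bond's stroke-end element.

#0 stroke at TF1
#1 stroke at J2
#2 stroke at J3
#3 stroke at Sf1
#4 stroke at I1
#5 stroke at I2
#6 stroke at J1

#3 stroke→Sf1  (source Sf1 imposes f)
#2 stroke→J3  (J3 flow already set via bond 3)
#1 stroke→J2  (J2 flow already set via bond 2)
#0 stroke→TF1  (TF1 one-in-one-out from 1)
#4 stroke→I1  (prefer integral on I1)
#5 stroke→I2  (I2: I, integral causality)
#6 stroke→J1  (J1 needs exactly one e-in)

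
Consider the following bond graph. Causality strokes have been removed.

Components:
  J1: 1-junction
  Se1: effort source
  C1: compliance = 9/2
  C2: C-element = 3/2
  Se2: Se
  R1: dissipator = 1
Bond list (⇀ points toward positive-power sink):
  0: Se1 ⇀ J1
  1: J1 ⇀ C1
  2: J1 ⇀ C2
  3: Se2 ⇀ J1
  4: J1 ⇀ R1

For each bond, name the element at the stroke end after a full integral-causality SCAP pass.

#0 →J1  (Se1 fixes effort; stroke away)
#3 →J1  (source Se2 imposes e)
#1 →J1  (prefer integral on C1)
#2 →J1  (C2: C, integral causality)
#4 →R1  (J1 needs exactly one f-in)

b0 →J1
b1 →J1
b2 →J1
b3 →J1
b4 →R1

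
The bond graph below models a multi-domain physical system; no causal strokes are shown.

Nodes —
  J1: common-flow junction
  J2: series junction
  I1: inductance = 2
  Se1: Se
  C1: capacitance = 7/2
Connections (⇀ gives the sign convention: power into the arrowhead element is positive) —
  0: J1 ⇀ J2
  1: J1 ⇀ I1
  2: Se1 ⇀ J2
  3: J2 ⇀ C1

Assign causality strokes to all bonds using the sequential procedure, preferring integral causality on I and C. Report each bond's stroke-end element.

β2 →J2  (source Se1 imposes e)
β1 →I1  (I1 integral (f out))
β0 →J1  (1-jn J1 has f-setter on 1)
β3 →J2  (J2: bond 0 brought flow, rest push out)

β0 →J1
β1 →I1
β2 →J2
β3 →J2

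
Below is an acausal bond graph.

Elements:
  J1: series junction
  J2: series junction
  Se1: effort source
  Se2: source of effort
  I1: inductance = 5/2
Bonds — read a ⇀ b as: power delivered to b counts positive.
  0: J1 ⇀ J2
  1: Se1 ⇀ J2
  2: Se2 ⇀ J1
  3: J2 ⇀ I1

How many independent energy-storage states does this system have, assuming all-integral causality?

1  (I1 all integral)

bond 1 stroke→J2  (Se1 fixes effort; stroke away)
bond 2 stroke→J1  (source Se2 imposes e)
bond 0 stroke→J2  (only one flow-in slot at J1)
bond 3 stroke→I1  (J2 needs exactly one f-in)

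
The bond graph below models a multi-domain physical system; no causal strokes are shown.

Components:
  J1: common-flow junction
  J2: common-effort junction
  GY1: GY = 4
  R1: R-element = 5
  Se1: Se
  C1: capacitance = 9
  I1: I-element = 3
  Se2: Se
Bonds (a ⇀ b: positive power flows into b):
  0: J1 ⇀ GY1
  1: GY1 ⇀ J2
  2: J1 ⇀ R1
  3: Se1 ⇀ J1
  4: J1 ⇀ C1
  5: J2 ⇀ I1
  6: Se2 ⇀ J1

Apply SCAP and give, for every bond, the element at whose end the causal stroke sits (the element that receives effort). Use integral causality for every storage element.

b3 →J1  (Se1: effort source, stroke at far end)
b6 →J1  (Se2 fixes effort; stroke away)
b4 →J1  (prefer integral on C1)
b5 →I1  (prefer integral on I1)
b1 →J2  (J2 needs exactly one e-in)
b0 →J1  (GY1 both-in/both-out from 1)
b2 →R1  (J1: last free bond brings flow in)

#0 →J1
#1 →J2
#2 →R1
#3 →J1
#4 →J1
#5 →I1
#6 →J1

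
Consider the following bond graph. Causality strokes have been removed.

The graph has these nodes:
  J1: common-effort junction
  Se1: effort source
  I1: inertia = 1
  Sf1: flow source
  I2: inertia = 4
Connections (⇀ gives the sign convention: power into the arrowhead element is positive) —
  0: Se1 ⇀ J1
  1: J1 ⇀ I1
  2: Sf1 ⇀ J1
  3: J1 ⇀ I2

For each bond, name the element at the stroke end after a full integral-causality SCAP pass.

β0 stroke→J1  (Se1 (Se) sets effort on bond)
β2 stroke→Sf1  (source Sf1 imposes f)
β1 stroke→I1  (J1: bond 0 brought effort, rest push out)
β3 stroke→I2  (common-e at J1 fixed by 0)

β0 stroke at J1
β1 stroke at I1
β2 stroke at Sf1
β3 stroke at I2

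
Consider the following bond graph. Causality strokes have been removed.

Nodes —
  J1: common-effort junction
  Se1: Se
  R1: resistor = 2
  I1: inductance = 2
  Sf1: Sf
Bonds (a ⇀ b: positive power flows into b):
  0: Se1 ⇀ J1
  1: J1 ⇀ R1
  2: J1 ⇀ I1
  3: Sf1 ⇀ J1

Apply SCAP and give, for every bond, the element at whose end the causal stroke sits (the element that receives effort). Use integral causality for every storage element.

bond 0 stroke at J1
bond 1 stroke at R1
bond 2 stroke at I1
bond 3 stroke at Sf1

bond 0 stroke at J1  (Se1: effort source, stroke at far end)
bond 3 stroke at Sf1  (Sf1 fixes flow; stroke at Sf1)
bond 1 stroke at R1  (0-jn J1 has e-setter on 0)
bond 2 stroke at I1  (0-jn J1 has e-setter on 0)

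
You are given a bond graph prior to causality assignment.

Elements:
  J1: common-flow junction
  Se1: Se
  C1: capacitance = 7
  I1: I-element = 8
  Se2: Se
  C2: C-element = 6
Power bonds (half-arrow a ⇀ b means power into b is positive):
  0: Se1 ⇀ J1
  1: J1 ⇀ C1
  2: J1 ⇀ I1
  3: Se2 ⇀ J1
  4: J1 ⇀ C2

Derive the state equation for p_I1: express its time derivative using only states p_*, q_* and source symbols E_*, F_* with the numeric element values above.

dp_I1/dt = E_Se1 + E_Se2 - q_C1/7 - q_C2/6

b0 stroke at J1  (Se1: effort source, stroke at far end)
b3 stroke at J1  (Se2: effort source, stroke at far end)
b1 stroke at J1  (C1 outputs effort q/C1)
b2 stroke at I1  (I1 outputs flow p/I1)
b4 stroke at J1  (1-jn J1 has f-setter on 2)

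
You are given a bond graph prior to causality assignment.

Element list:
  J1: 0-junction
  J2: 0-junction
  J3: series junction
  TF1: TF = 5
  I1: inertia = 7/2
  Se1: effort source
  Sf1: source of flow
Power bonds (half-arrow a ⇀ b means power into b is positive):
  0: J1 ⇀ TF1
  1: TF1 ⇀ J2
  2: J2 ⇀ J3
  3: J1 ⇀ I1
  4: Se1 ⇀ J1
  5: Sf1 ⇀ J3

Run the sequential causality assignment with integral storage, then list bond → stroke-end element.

β4 stroke→J1  (Se1 fixes effort; stroke away)
β5 stroke→Sf1  (source Sf1 imposes f)
β0 stroke→TF1  (common-e at J1 fixed by 4)
β3 stroke→I1  (0-jn J1 has e-setter on 4)
β2 stroke→J3  (J3: bond 5 brought flow, rest push out)
β1 stroke→J2  (through TF1, causality passes straight; one stroke at TF1)

β0 stroke→TF1
β1 stroke→J2
β2 stroke→J3
β3 stroke→I1
β4 stroke→J1
β5 stroke→Sf1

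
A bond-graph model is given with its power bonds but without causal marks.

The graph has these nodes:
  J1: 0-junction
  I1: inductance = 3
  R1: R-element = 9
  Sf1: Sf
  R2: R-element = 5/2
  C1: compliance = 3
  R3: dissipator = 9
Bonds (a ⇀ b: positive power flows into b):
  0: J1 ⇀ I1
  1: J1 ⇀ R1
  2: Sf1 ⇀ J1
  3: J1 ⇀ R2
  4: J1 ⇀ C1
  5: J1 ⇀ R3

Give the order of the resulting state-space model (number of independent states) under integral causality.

#2 stroke→Sf1  (Sf1 fixes flow; stroke at Sf1)
#0 stroke→I1  (I1 integral (f out))
#4 stroke→J1  (C1 outputs effort q/C1)
#1 stroke→R1  (J1 effort already set via bond 4)
#3 stroke→R2  (J1: bond 4 brought effort, rest push out)
#5 stroke→R3  (J1: bond 4 brought effort, rest push out)

2  (C1, I1 all integral)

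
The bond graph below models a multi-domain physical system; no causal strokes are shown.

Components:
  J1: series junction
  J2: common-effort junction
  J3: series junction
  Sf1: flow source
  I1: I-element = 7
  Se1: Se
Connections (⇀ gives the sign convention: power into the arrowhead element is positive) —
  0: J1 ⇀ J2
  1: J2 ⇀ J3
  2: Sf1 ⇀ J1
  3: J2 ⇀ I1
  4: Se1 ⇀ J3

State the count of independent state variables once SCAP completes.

1  (I1 all integral)

bond 2 →Sf1  (Sf1 (Sf) sets flow on bond)
bond 4 →J3  (Se1 fixes effort; stroke away)
bond 0 →J1  (1-jn J1 has f-setter on 2)
bond 1 →J2  (J3 needs exactly one f-in)
bond 3 →I1  (common-e at J2 fixed by 1)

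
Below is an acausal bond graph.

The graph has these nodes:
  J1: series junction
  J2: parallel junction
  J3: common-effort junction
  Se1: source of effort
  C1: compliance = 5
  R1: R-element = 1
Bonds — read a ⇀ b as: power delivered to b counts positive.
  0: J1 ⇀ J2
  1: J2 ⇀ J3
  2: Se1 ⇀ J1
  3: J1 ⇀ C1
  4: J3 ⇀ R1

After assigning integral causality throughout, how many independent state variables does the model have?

1  (C1 all integral)

bond 2 stroke at J1  (Se1 (Se) sets effort on bond)
bond 3 stroke at J1  (C1: C, integral causality)
bond 0 stroke at J2  (closing 1-jn rule on J1)
bond 1 stroke at J3  (common-e at J2 fixed by 0)
bond 4 stroke at R1  (J3: bond 1 brought effort, rest push out)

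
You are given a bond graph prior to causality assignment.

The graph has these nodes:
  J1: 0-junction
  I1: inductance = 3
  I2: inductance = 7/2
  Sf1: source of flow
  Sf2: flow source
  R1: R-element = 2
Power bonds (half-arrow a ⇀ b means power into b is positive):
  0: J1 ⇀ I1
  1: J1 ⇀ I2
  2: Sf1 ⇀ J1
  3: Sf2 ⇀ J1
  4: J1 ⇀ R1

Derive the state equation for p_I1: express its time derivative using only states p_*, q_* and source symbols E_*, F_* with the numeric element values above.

dp_I1/dt = 2*F_Sf1 + 2*F_Sf2 - 2*p_I1/3 - 4*p_I2/7

β2 stroke→Sf1  (Sf1: flow source, stroke at near end)
β3 stroke→Sf2  (Sf2 fixes flow; stroke at Sf2)
β0 stroke→I1  (I1: I, integral causality)
β1 stroke→I2  (prefer integral on I2)
β4 stroke→J1  (J1: last free bond brings effort in)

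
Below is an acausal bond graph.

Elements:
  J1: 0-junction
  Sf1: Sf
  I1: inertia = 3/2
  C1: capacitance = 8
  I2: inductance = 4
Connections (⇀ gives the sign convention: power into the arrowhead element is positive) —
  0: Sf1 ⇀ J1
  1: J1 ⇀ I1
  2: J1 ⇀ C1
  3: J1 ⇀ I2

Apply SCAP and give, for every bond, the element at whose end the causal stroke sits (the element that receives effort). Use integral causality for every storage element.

bond 0 stroke→Sf1
bond 1 stroke→I1
bond 2 stroke→J1
bond 3 stroke→I2

bond 0 →Sf1  (Sf1 fixes flow; stroke at Sf1)
bond 1 →I1  (prefer integral on I1)
bond 2 →J1  (C1 outputs effort q/C1)
bond 3 →I2  (J1 effort already set via bond 2)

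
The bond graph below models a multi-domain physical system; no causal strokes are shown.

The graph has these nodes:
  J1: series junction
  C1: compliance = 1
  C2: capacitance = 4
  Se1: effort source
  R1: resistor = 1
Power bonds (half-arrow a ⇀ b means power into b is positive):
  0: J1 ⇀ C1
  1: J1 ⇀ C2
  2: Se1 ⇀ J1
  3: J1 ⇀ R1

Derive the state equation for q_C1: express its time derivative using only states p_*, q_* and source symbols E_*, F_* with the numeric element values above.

dq_C1/dt = E_Se1 - q_C1 - q_C2/4

β2 →J1  (Se1 fixes effort; stroke away)
β0 →J1  (C1 integral (e out))
β1 →J1  (C2 outputs effort q/C2)
β3 →R1  (J1 needs exactly one f-in)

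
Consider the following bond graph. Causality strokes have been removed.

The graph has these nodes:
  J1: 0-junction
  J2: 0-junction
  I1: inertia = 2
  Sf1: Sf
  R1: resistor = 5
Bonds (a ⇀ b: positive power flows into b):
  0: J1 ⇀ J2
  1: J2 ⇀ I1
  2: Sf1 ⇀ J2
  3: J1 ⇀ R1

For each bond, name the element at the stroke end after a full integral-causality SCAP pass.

bond 0 stroke at J2
bond 1 stroke at I1
bond 2 stroke at Sf1
bond 3 stroke at J1

b2 stroke→Sf1  (Sf1: flow source, stroke at near end)
b1 stroke→I1  (I1 outputs flow p/I1)
b0 stroke→J2  (closing 0-jn rule on J2)
b3 stroke→J1  (J1: last free bond brings effort in)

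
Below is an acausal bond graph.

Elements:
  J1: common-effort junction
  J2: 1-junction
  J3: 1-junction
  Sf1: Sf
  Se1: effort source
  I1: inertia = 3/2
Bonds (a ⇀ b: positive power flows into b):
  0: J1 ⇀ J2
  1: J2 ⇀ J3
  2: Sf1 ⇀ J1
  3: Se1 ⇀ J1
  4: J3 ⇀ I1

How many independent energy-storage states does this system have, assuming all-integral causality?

β2 →Sf1  (source Sf1 imposes f)
β3 →J1  (source Se1 imposes e)
β0 →J2  (common-e at J1 fixed by 3)
β1 →J3  (only one flow-in slot at J2)
β4 →I1  (J3: last free bond brings flow in)

1  (I1 all integral)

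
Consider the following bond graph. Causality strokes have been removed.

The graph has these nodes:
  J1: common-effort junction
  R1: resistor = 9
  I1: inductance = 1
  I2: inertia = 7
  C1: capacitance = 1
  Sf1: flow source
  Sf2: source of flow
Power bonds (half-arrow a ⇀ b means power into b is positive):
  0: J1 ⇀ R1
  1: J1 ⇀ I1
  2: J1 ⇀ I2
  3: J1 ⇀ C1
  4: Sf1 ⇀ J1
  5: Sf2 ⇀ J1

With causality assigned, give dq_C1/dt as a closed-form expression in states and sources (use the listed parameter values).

dq_C1/dt = F_Sf1 + F_Sf2 - p_I1 - p_I2/7 - q_C1/9

b4 stroke at Sf1  (Sf1 (Sf) sets flow on bond)
b5 stroke at Sf2  (source Sf2 imposes f)
b1 stroke at I1  (prefer integral on I1)
b2 stroke at I2  (I2 outputs flow p/I2)
b3 stroke at J1  (prefer integral on C1)
b0 stroke at R1  (0-jn J1 has e-setter on 3)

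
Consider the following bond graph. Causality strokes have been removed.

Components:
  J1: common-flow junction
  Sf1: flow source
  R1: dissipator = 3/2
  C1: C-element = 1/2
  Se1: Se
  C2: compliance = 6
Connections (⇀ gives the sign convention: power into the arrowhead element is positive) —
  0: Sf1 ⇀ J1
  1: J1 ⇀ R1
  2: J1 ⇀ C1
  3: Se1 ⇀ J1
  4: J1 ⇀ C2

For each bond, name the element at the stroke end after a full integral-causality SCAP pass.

#0 |Sf1  (Sf1: flow source, stroke at near end)
#3 |J1  (Se1: effort source, stroke at far end)
#1 |J1  (common-f at J1 fixed by 0)
#2 |J1  (common-f at J1 fixed by 0)
#4 |J1  (J1 flow already set via bond 0)

#0 stroke at Sf1
#1 stroke at J1
#2 stroke at J1
#3 stroke at J1
#4 stroke at J1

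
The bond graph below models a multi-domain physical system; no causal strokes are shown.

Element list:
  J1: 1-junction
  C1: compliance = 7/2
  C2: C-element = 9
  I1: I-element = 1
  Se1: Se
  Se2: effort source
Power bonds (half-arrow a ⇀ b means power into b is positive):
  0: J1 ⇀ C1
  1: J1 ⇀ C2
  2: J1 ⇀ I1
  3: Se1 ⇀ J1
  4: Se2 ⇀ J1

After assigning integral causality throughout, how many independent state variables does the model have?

#3 |J1  (Se1: effort source, stroke at far end)
#4 |J1  (Se2 fixes effort; stroke away)
#0 |J1  (C1 outputs effort q/C1)
#1 |J1  (C2 integral (e out))
#2 |I1  (closing 1-jn rule on J1)

3  (C1, C2, I1 all integral)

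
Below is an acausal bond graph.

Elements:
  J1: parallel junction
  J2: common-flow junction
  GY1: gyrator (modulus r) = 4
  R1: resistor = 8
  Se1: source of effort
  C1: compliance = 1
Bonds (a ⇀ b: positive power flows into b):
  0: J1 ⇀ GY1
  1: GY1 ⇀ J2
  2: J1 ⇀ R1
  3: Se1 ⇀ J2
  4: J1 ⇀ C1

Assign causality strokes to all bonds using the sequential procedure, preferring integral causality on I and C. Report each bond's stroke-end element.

bond 0 stroke→GY1
bond 1 stroke→GY1
bond 2 stroke→R1
bond 3 stroke→J2
bond 4 stroke→J1

β3 stroke→J2  (Se1 fixes effort; stroke away)
β1 stroke→GY1  (J2: last free bond brings flow in)
β0 stroke→GY1  (GY1 both-in/both-out from 1)
β4 stroke→J1  (prefer integral on C1)
β2 stroke→R1  (0-jn J1 has e-setter on 4)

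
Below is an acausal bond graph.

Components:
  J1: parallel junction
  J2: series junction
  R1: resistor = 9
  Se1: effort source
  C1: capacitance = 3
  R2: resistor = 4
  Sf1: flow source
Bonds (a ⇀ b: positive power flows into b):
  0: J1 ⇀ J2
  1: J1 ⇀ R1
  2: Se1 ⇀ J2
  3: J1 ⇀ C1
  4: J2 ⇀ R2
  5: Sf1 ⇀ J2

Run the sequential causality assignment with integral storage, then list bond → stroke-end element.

β0 stroke at J2
β1 stroke at R1
β2 stroke at J2
β3 stroke at J1
β4 stroke at J2
β5 stroke at Sf1

β2 →J2  (Se1 fixes effort; stroke away)
β5 →Sf1  (source Sf1 imposes f)
β0 →J2  (J2 flow already set via bond 5)
β4 →J2  (1-jn J2 has f-setter on 5)
β3 →J1  (C1: C, integral causality)
β1 →R1  (J1: bond 3 brought effort, rest push out)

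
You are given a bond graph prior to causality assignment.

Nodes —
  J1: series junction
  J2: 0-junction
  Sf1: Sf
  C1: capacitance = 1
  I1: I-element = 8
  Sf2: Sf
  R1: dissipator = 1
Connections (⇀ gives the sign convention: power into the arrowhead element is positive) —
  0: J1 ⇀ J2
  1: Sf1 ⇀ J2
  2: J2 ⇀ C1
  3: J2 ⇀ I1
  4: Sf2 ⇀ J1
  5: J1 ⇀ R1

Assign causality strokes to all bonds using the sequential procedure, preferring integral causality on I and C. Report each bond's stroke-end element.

#0 |J1
#1 |Sf1
#2 |J2
#3 |I1
#4 |Sf2
#5 |J1

bond 1 |Sf1  (source Sf1 imposes f)
bond 4 |Sf2  (source Sf2 imposes f)
bond 0 |J1  (common-f at J1 fixed by 4)
bond 5 |J1  (common-f at J1 fixed by 4)
bond 2 |J2  (C1 integral (e out))
bond 3 |I1  (common-e at J2 fixed by 2)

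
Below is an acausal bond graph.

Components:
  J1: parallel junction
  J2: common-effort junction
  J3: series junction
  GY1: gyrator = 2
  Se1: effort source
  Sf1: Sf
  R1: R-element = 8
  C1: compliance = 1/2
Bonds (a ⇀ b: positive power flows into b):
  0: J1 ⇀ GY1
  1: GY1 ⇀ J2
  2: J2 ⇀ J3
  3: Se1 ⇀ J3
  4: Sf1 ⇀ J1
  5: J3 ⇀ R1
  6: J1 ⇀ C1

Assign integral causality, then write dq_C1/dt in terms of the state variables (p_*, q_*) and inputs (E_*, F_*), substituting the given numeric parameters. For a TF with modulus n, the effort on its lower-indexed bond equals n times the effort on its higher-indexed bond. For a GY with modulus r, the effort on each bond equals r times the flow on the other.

bond 3 stroke→J3  (source Se1 imposes e)
bond 4 stroke→Sf1  (Sf1 (Sf) sets flow on bond)
bond 6 stroke→J1  (prefer integral on C1)
bond 0 stroke→GY1  (J1 effort already set via bond 6)
bond 1 stroke→GY1  (through GY1, causality inverts; strokes same side of GY1)
bond 2 stroke→J2  (closing 0-jn rule on J2)
bond 5 stroke→J3  (common-f at J3 fixed by 2)

dq_C1/dt = E_Se1/2 + F_Sf1 - 4*q_C1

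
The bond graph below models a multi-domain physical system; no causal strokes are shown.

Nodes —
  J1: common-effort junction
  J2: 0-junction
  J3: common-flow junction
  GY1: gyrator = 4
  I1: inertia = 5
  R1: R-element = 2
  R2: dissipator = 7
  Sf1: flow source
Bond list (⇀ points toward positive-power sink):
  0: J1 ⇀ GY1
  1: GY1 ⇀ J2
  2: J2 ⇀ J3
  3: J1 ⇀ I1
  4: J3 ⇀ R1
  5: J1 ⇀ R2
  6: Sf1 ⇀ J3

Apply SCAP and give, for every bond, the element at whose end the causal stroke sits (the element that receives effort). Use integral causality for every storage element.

b0 stroke→J1
b1 stroke→J2
b2 stroke→J3
b3 stroke→I1
b4 stroke→J3
b5 stroke→R2
b6 stroke→Sf1

bond 6 →Sf1  (Sf1: flow source, stroke at near end)
bond 2 →J3  (J3 flow already set via bond 6)
bond 4 →J3  (J3: bond 6 brought flow, rest push out)
bond 1 →J2  (closing 0-jn rule on J2)
bond 0 →J1  (GY1 both-in/both-out from 1)
bond 3 →I1  (common-e at J1 fixed by 0)
bond 5 →R2  (0-jn J1 has e-setter on 0)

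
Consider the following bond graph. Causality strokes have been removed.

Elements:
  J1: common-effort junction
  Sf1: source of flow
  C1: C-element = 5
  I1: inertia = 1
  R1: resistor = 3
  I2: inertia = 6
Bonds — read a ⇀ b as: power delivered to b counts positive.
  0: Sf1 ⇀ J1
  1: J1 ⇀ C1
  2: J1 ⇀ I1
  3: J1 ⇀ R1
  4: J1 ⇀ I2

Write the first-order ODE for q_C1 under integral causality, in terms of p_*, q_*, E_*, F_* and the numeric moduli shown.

dq_C1/dt = F_Sf1 - p_I1 - p_I2/6 - q_C1/15

bond 0 stroke→Sf1  (Sf1: flow source, stroke at near end)
bond 1 stroke→J1  (C1: C, integral causality)
bond 2 stroke→I1  (common-e at J1 fixed by 1)
bond 3 stroke→R1  (J1: bond 1 brought effort, rest push out)
bond 4 stroke→I2  (0-jn J1 has e-setter on 1)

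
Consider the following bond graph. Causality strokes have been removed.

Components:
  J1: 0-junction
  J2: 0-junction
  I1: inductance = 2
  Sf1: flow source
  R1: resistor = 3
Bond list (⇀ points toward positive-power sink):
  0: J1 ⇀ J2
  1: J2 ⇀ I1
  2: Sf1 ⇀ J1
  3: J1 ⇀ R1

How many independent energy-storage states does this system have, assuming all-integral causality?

β2 |Sf1  (Sf1: flow source, stroke at near end)
β1 |I1  (prefer integral on I1)
β0 |J2  (only one effort-in slot at J2)
β3 |J1  (J1: last free bond brings effort in)

1  (I1 all integral)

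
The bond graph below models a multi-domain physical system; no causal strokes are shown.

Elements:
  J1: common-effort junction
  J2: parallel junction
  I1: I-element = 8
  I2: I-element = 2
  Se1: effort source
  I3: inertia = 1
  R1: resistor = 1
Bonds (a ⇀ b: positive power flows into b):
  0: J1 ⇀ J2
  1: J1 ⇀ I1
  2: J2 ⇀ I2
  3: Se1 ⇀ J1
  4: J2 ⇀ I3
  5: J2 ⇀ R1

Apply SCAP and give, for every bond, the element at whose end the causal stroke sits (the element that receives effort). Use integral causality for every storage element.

b3 stroke→J1  (Se1: effort source, stroke at far end)
b0 stroke→J2  (0-jn J1 has e-setter on 3)
b1 stroke→I1  (common-e at J1 fixed by 3)
b2 stroke→I2  (J2 effort already set via bond 0)
b4 stroke→I3  (0-jn J2 has e-setter on 0)
b5 stroke→R1  (J2: bond 0 brought effort, rest push out)

β0 stroke at J2
β1 stroke at I1
β2 stroke at I2
β3 stroke at J1
β4 stroke at I3
β5 stroke at R1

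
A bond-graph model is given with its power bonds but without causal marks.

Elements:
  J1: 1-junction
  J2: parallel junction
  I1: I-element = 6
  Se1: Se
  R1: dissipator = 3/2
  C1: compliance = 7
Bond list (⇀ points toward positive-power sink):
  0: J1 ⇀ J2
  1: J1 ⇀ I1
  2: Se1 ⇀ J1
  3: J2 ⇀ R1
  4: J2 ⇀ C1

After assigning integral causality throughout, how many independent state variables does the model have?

b2 |J1  (Se1 fixes effort; stroke away)
b1 |I1  (I1 integral (f out))
b0 |J1  (1-jn J1 has f-setter on 1)
b4 |J2  (C1 integral (e out))
b3 |R1  (0-jn J2 has e-setter on 4)

2  (C1, I1 all integral)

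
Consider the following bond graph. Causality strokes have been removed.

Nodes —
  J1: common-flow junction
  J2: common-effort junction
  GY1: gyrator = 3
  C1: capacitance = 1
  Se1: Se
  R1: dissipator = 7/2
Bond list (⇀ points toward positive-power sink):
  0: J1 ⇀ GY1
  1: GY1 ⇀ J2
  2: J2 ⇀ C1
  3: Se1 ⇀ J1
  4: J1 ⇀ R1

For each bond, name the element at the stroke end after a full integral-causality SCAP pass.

β3 stroke at J1  (Se1 fixes effort; stroke away)
β2 stroke at J2  (prefer integral on C1)
β1 stroke at GY1  (common-e at J2 fixed by 2)
β0 stroke at GY1  (through GY1, causality inverts; strokes same side of GY1)
β4 stroke at J1  (common-f at J1 fixed by 0)

bond 0 |GY1
bond 1 |GY1
bond 2 |J2
bond 3 |J1
bond 4 |J1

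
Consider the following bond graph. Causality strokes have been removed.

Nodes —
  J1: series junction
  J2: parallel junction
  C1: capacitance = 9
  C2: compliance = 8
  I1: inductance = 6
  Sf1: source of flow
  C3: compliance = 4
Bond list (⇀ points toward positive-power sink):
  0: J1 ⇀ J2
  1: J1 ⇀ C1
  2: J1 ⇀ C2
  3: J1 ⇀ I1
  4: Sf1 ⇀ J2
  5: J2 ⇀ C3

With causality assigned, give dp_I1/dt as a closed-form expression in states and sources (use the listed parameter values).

β4 stroke at Sf1  (source Sf1 imposes f)
β1 stroke at J1  (C1: C, integral causality)
β2 stroke at J1  (prefer integral on C2)
β3 stroke at I1  (prefer integral on I1)
β0 stroke at J1  (J1: bond 3 brought flow, rest push out)
β5 stroke at J2  (only one effort-in slot at J2)

dp_I1/dt = -q_C1/9 - q_C2/8 - q_C3/4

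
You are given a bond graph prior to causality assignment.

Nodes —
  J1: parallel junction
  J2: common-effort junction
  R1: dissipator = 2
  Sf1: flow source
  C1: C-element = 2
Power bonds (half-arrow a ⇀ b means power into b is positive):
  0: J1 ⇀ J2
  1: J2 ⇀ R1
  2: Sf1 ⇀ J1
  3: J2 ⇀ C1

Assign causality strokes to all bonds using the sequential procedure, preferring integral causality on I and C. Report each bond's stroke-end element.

β0 |J1
β1 |R1
β2 |Sf1
β3 |J2

b2 stroke at Sf1  (Sf1 fixes flow; stroke at Sf1)
b0 stroke at J1  (J1: last free bond brings effort in)
b3 stroke at J2  (prefer integral on C1)
b1 stroke at R1  (J2 effort already set via bond 3)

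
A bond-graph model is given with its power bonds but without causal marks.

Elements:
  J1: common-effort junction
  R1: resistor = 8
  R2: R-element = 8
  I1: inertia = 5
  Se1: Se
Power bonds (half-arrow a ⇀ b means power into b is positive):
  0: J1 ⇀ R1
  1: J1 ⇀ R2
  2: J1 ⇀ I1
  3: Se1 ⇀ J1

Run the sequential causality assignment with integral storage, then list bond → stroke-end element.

#0 stroke→R1
#1 stroke→R2
#2 stroke→I1
#3 stroke→J1

b3 stroke at J1  (Se1: effort source, stroke at far end)
b0 stroke at R1  (common-e at J1 fixed by 3)
b1 stroke at R2  (common-e at J1 fixed by 3)
b2 stroke at I1  (common-e at J1 fixed by 3)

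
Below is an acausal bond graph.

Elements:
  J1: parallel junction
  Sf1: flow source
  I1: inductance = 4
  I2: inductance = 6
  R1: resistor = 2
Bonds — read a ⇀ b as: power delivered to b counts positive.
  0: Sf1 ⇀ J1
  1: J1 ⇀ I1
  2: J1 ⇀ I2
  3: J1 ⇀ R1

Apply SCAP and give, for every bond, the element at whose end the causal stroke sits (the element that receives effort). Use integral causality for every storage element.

#0 →Sf1  (Sf1 (Sf) sets flow on bond)
#1 →I1  (I1 integral (f out))
#2 →I2  (I2 integral (f out))
#3 →J1  (closing 0-jn rule on J1)

#0 →Sf1
#1 →I1
#2 →I2
#3 →J1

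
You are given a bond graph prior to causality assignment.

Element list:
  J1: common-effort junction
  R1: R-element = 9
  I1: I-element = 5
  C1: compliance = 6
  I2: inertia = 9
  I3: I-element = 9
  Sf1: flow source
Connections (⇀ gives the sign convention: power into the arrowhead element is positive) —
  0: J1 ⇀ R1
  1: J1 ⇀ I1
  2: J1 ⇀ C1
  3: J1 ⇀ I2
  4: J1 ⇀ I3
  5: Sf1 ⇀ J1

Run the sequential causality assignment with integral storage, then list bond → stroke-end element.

#5 →Sf1  (Sf1 fixes flow; stroke at Sf1)
#1 →I1  (I1: I, integral causality)
#2 →J1  (prefer integral on C1)
#0 →R1  (common-e at J1 fixed by 2)
#3 →I2  (J1: bond 2 brought effort, rest push out)
#4 →I3  (J1 effort already set via bond 2)

bond 0 stroke at R1
bond 1 stroke at I1
bond 2 stroke at J1
bond 3 stroke at I2
bond 4 stroke at I3
bond 5 stroke at Sf1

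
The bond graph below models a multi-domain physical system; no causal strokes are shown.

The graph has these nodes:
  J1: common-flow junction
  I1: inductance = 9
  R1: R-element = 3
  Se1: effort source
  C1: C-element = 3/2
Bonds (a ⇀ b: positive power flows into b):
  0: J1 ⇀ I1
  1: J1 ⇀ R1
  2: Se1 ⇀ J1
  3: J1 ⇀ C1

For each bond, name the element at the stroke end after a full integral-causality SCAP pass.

b2 →J1  (Se1 (Se) sets effort on bond)
b0 →I1  (prefer integral on I1)
b1 →J1  (J1: bond 0 brought flow, rest push out)
b3 →J1  (J1 flow already set via bond 0)

β0 |I1
β1 |J1
β2 |J1
β3 |J1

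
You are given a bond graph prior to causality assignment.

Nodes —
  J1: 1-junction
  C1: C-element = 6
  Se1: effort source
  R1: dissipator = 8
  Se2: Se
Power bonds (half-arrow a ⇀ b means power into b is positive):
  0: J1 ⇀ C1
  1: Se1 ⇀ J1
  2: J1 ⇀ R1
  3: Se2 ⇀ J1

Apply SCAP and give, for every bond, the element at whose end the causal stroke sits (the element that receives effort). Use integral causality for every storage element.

b1 stroke→J1  (source Se1 imposes e)
b3 stroke→J1  (source Se2 imposes e)
b0 stroke→J1  (C1 integral (e out))
b2 stroke→R1  (J1: last free bond brings flow in)

bond 0 |J1
bond 1 |J1
bond 2 |R1
bond 3 |J1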